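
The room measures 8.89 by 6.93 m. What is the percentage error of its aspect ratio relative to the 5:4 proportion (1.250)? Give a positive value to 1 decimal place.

2.6%

Ratio = 8.89 / 6.93 ≈ 1.2828.
Ideal 5:4 = 1.2500. |1.2828 − 1.2500| / 1.2500 ≈ 2.62% → 2.6%.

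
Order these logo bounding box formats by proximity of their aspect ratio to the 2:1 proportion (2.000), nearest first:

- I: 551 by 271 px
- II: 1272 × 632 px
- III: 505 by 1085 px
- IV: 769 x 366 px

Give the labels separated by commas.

II, I, IV, III

Ratios: I = 551 / 271 ≈ 2.033; II = 1272 / 632 ≈ 2.013; III = 1085 / 505 ≈ 2.149; IV = 769 / 366 ≈ 2.101.
|Δ from 2.000|: I 0.033; II 0.013; III 0.149; IV 0.101.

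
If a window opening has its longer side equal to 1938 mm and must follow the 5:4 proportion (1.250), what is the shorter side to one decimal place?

1550.4 mm

5:4 = 1.25000.
Shorter side = 1938 ÷ 1.25000 ≈ 1550.400 → 1550.4 mm.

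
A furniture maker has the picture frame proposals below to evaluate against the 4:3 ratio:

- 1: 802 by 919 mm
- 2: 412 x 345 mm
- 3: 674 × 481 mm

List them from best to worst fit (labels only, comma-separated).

1: 919/802 ≈ 1.146 → |1.146 − 1.333| = 0.187
2: 412/345 ≈ 1.194 → |1.194 − 1.333| = 0.139
3: 674/481 ≈ 1.401 → |1.401 − 1.333| = 0.068

3, 2, 1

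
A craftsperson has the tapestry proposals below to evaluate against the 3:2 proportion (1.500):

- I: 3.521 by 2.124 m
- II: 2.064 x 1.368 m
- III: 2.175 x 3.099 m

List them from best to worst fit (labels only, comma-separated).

Ratios: I = 3.521 / 2.124 ≈ 1.658; II = 2.064 / 1.368 ≈ 1.509; III = 3.099 / 2.175 ≈ 1.425.
|Δ from 1.500|: I 0.158; II 0.009; III 0.075.

II, III, I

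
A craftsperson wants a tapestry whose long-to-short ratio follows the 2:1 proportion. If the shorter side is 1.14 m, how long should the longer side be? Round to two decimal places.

2.28 m

2:1 = 2.00000.
Longer side = 1.14 × 2.00000 ≈ 2.2800 → 2.28 m.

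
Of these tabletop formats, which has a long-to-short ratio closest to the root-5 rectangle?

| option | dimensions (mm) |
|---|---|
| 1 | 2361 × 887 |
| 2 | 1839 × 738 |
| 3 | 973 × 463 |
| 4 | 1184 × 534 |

4

Target root-5 ≈ 2.236.
1: 2.662 (Δ0.426)  2: 2.492 (Δ0.256)  3: 2.102 (Δ0.134)  4: 2.217 (Δ0.019)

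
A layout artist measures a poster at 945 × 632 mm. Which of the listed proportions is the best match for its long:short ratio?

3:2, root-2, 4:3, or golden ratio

3:2

Ratio = 945 / 632 ≈ 1.495.
Distances: 3:2 1.500 (Δ 0.005); root-2 1.414 (Δ 0.081); 4:3 1.333 (Δ 0.162); golden ratio 1.618 (Δ 0.123).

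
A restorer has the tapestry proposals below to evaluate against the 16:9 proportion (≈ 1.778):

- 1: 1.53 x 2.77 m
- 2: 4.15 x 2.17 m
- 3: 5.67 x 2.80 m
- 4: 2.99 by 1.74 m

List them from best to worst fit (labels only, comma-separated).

1: 2.77/1.53 ≈ 1.810 → |1.810 − 1.778| = 0.032
2: 4.15/2.17 ≈ 1.912 → |1.912 − 1.778| = 0.134
3: 5.67/2.80 ≈ 2.025 → |2.025 − 1.778| = 0.247
4: 2.99/1.74 ≈ 1.718 → |1.718 − 1.778| = 0.060

1, 4, 2, 3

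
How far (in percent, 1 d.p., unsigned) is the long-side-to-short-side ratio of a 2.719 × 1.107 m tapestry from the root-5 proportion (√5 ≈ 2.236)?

9.8%

Ratio = 2.719 / 1.107 ≈ 2.4562.
Ideal root-5 ≈ 2.2361. |2.4562 − 2.2361| / 2.2361 ≈ 9.84% → 9.8%.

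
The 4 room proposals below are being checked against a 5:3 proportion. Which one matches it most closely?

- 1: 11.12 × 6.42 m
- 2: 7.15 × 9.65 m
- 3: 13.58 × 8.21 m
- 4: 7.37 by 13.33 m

3

Ratios (long/short): 1 ≈ 1.732; 2 ≈ 1.350; 3 ≈ 1.654; 4 ≈ 1.809.
5:3 ≈ 1.667; option 3 is nearest (Δ 0.013).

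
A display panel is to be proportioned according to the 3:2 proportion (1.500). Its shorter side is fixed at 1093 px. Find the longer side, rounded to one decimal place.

1639.5 px

3:2 = 1.50000.
Longer side = 1093 × 1.50000 ≈ 1639.500 → 1639.5 px.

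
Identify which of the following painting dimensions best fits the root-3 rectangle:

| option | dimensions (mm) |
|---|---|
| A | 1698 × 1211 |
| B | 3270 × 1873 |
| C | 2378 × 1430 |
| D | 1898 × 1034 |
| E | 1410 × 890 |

Ratios (long/short): A ≈ 1.402; B ≈ 1.746; C ≈ 1.663; D ≈ 1.836; E ≈ 1.584.
root-3 ≈ 1.732; option B is nearest (Δ 0.014).

B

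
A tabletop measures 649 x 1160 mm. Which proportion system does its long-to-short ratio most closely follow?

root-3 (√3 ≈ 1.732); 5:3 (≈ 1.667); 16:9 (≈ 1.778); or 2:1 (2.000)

1160/649 ≈ 1.787. Nearest candidates are 16:9 (1.778, off by 0.009) and root-3 (1.732, off by 0.055).

16:9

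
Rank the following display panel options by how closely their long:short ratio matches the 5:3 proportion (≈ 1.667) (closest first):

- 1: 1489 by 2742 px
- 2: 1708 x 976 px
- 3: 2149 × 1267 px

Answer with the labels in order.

1: 2742/1489 ≈ 1.842 → |1.842 − 1.667| = 0.175
2: 1708/976 ≈ 1.750 → |1.750 − 1.667| = 0.083
3: 2149/1267 ≈ 1.696 → |1.696 − 1.667| = 0.029

3, 2, 1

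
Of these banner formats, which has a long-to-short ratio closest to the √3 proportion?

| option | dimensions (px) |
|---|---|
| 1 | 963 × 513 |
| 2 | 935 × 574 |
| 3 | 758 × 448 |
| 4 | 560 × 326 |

4

Ratios (long/short): 1 ≈ 1.877; 2 ≈ 1.629; 3 ≈ 1.692; 4 ≈ 1.718.
root-3 ≈ 1.732; option 4 is nearest (Δ 0.014).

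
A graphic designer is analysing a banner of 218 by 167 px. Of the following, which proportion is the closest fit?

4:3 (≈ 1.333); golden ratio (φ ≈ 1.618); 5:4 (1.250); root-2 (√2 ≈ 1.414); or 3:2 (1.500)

218/167 ≈ 1.305. Nearest candidates are 4:3 (1.333, off by 0.028) and 5:4 (1.250, off by 0.055).

4:3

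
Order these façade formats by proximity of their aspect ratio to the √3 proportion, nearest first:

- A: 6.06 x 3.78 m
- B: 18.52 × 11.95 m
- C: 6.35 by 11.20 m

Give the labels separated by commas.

Ratios: A = 6.06 / 3.78 ≈ 1.603; B = 18.52 / 11.95 ≈ 1.550; C = 11.20 / 6.35 ≈ 1.764.
|Δ from 1.732|: A 0.129; B 0.182; C 0.032.

C, A, B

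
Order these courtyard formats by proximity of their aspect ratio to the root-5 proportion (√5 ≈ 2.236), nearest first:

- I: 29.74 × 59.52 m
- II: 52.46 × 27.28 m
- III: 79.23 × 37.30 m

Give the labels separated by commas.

III, I, II

Ratios: I = 59.52 / 29.74 ≈ 2.001; II = 52.46 / 27.28 ≈ 1.923; III = 79.23 / 37.30 ≈ 2.124.
|Δ from 2.236|: I 0.235; II 0.313; III 0.112.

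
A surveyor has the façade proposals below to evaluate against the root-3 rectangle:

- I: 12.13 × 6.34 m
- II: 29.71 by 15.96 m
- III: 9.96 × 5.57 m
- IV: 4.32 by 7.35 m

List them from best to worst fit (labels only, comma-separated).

Ratios: I = 12.13 / 6.34 ≈ 1.913; II = 29.71 / 15.96 ≈ 1.862; III = 9.96 / 5.57 ≈ 1.788; IV = 7.35 / 4.32 ≈ 1.701.
|Δ from 1.732|: I 0.181; II 0.130; III 0.056; IV 0.031.

IV, III, II, I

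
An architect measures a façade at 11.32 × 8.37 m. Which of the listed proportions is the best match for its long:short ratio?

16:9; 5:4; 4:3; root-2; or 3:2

4:3

Ratio = 11.32 / 8.37 ≈ 1.352.
Distances: 16:9 1.778 (Δ 0.426); 5:4 1.250 (Δ 0.102); 4:3 1.333 (Δ 0.019); root-2 1.414 (Δ 0.062); 3:2 1.500 (Δ 0.148).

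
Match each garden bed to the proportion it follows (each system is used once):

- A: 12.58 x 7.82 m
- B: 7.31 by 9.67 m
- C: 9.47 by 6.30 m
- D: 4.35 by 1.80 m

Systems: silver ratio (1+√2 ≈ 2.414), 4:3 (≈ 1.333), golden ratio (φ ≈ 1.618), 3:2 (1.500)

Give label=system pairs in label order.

A=golden ratio, B=4:3, C=3:2, D=silver ratio

Ratios: A ≈ 1.609; B ≈ 1.323; C ≈ 1.503; D ≈ 2.417.
Targets: silver ratio ≈ 2.414; 4:3 ≈ 1.333; golden ratio ≈ 1.618; 3:2 ≈ 1.500.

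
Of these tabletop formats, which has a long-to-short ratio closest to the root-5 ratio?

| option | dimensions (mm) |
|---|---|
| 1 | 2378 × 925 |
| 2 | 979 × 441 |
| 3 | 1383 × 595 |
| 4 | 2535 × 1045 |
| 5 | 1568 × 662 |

2

Target root-5 ≈ 2.236.
1: 2.571 (Δ0.335)  2: 2.220 (Δ0.016)  3: 2.324 (Δ0.088)  4: 2.426 (Δ0.190)  5: 2.369 (Δ0.133)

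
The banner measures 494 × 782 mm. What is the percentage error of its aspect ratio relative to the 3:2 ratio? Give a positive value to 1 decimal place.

5.5%

Ratio = 782 / 494 ≈ 1.5830.
Ideal 3:2 = 1.5000. |1.5830 − 1.5000| / 1.5000 ≈ 5.53% → 5.5%.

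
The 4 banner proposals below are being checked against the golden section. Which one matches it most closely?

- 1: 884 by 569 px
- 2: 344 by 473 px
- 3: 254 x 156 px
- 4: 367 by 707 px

Target golden ratio ≈ 1.618.
1: 1.554 (Δ0.064)  2: 1.375 (Δ0.243)  3: 1.628 (Δ0.010)  4: 1.926 (Δ0.308)

3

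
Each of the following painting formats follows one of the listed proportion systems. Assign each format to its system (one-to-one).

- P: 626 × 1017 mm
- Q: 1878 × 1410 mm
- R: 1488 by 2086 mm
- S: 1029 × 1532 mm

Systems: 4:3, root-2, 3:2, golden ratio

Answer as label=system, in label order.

Ratios: P ≈ 1.625; Q ≈ 1.332; R ≈ 1.402; S ≈ 1.489.
Targets: 4:3 ≈ 1.333; root-2 ≈ 1.414; 3:2 ≈ 1.500; golden ratio ≈ 1.618.

P=golden ratio, Q=4:3, R=root-2, S=3:2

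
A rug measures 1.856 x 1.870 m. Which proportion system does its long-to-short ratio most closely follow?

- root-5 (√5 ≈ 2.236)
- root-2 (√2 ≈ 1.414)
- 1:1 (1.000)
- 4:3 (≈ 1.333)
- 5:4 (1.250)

Ratio = 1.870 / 1.856 ≈ 1.008.
Distances: root-5 2.236 (Δ 1.228); root-2 1.414 (Δ 0.406); 1:1 1.000 (Δ 0.008); 4:3 1.333 (Δ 0.325); 5:4 1.250 (Δ 0.242).

1:1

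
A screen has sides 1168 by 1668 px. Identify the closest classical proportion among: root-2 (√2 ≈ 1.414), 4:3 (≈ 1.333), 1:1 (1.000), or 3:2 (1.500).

root-2

1668/1168 ≈ 1.428. Nearest candidates are root-2 (1.414, off by 0.014) and 3:2 (1.500, off by 0.072).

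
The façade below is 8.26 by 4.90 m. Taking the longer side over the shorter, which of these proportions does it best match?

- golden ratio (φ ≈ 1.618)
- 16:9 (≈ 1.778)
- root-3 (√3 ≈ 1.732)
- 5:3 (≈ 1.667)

8.26/4.90 ≈ 1.686. Nearest candidates are 5:3 (1.667, off by 0.019) and root-3 (1.732, off by 0.046).

5:3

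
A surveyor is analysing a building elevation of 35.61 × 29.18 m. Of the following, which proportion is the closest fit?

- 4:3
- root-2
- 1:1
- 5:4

5:4

Ratio = 35.61 / 29.18 ≈ 1.220.
Distances: 4:3 1.333 (Δ 0.113); root-2 1.414 (Δ 0.194); 1:1 1.000 (Δ 0.220); 5:4 1.250 (Δ 0.030).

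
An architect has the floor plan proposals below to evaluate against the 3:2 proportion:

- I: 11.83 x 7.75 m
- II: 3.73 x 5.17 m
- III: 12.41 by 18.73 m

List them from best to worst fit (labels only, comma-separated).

III, I, II

Ratios: I = 11.83 / 7.75 ≈ 1.526; II = 5.17 / 3.73 ≈ 1.386; III = 18.73 / 12.41 ≈ 1.509.
|Δ from 1.500|: I 0.026; II 0.114; III 0.009.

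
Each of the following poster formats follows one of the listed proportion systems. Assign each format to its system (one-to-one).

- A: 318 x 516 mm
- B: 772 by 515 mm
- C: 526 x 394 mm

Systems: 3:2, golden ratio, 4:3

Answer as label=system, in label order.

A=golden ratio, B=3:2, C=4:3

Ratios: A ≈ 1.623; B ≈ 1.499; C ≈ 1.335.
Targets: 3:2 ≈ 1.500; golden ratio ≈ 1.618; 4:3 ≈ 1.333.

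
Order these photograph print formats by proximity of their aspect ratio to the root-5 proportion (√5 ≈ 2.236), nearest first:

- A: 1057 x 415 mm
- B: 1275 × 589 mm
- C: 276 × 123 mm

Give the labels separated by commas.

C, B, A

A: 1057/415 ≈ 2.547 → |2.547 − 2.236| = 0.311
B: 1275/589 ≈ 2.165 → |2.165 − 2.236| = 0.071
C: 276/123 ≈ 2.244 → |2.244 − 2.236| = 0.008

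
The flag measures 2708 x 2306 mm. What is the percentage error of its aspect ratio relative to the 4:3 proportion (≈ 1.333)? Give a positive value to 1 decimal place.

Ratio = 2708 / 2306 ≈ 1.1743.
Ideal 4:3 ≈ 1.3333. |1.1743 − 1.3333| / 1.3333 ≈ 11.93% → 11.9%.

11.9%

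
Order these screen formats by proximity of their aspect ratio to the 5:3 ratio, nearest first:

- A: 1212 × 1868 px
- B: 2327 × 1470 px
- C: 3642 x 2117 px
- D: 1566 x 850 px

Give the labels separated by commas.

A: 1868/1212 ≈ 1.541 → |1.541 − 1.667| = 0.126
B: 2327/1470 ≈ 1.583 → |1.583 − 1.667| = 0.084
C: 3642/2117 ≈ 1.720 → |1.720 − 1.667| = 0.053
D: 1566/850 ≈ 1.842 → |1.842 − 1.667| = 0.175

C, B, A, D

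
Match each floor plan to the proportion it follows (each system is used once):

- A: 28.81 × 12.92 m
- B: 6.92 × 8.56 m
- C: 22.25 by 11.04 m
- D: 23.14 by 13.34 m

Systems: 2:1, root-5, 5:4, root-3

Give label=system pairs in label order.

Ratios: A ≈ 2.230; B ≈ 1.237; C ≈ 2.015; D ≈ 1.735.
Targets: 2:1 ≈ 2.000; root-5 ≈ 2.236; 5:4 ≈ 1.250; root-3 ≈ 1.732.

A=root-5, B=5:4, C=2:1, D=root-3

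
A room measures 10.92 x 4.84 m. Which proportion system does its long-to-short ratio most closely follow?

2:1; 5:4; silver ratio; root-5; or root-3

root-5

Ratio = 10.92 / 4.84 ≈ 2.256.
Distances: 2:1 2.000 (Δ 0.256); 5:4 1.250 (Δ 1.006); silver ratio 2.414 (Δ 0.158); root-5 2.236 (Δ 0.020); root-3 1.732 (Δ 0.524).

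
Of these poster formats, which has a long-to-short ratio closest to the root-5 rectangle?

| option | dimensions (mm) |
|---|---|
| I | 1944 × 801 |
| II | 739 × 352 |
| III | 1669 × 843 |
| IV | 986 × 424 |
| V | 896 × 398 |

Ratios (long/short): I ≈ 2.427; II ≈ 2.099; III ≈ 1.980; IV ≈ 2.325; V ≈ 2.251.
root-5 ≈ 2.236; option V is nearest (Δ 0.015).

V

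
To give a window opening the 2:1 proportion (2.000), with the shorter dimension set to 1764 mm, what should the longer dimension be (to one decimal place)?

2:1 = 2.00000.
Longer side = 1764 × 2.00000 ≈ 3528.000 → 3528.0 mm.

3528.0 mm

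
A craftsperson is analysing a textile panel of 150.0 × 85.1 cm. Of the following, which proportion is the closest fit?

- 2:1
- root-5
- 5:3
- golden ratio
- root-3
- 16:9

Ratio = 150.0 / 85.1 ≈ 1.763.
Distances: 2:1 2.000 (Δ 0.237); root-5 2.236 (Δ 0.473); 5:3 1.667 (Δ 0.096); golden ratio 1.618 (Δ 0.145); root-3 1.732 (Δ 0.031); 16:9 1.778 (Δ 0.015).

16:9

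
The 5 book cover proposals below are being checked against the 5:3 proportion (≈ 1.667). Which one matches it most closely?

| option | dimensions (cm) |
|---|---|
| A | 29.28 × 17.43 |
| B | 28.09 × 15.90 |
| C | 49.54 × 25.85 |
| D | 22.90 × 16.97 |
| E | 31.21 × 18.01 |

Target 5:3 ≈ 1.667.
A: 1.680 (Δ0.013)  B: 1.767 (Δ0.100)  C: 1.916 (Δ0.249)  D: 1.349 (Δ0.318)  E: 1.733 (Δ0.066)

A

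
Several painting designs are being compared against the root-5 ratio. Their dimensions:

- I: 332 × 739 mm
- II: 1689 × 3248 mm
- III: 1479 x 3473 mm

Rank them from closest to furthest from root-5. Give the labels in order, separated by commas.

I, III, II

Ratios: I = 739 / 332 ≈ 2.226; II = 3248 / 1689 ≈ 1.923; III = 3473 / 1479 ≈ 2.348.
|Δ from 2.236|: I 0.010; II 0.313; III 0.112.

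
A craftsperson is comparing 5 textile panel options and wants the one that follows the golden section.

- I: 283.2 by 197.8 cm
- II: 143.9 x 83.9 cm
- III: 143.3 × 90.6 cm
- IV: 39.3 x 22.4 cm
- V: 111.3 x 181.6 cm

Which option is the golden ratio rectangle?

Ratios (long/short): I ≈ 1.432; II ≈ 1.715; III ≈ 1.582; IV ≈ 1.754; V ≈ 1.632.
golden ratio ≈ 1.618; option V is nearest (Δ 0.014).

V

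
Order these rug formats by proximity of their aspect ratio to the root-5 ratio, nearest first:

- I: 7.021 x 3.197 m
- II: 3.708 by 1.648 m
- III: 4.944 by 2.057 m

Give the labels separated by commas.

II, I, III

I: 7.021/3.197 ≈ 2.196 → |2.196 − 2.236| = 0.040
II: 3.708/1.648 ≈ 2.250 → |2.250 − 2.236| = 0.014
III: 4.944/2.057 ≈ 2.404 → |2.404 − 2.236| = 0.168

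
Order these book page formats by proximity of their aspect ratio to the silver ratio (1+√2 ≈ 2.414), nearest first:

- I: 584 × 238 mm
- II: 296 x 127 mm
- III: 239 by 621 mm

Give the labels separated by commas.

Ratios: I = 584 / 238 ≈ 2.454; II = 296 / 127 ≈ 2.331; III = 621 / 239 ≈ 2.598.
|Δ from 2.414|: I 0.040; II 0.083; III 0.184.

I, II, III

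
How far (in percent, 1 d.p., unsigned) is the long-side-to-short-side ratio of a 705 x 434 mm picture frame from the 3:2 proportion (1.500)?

Ratio = 705 / 434 ≈ 1.6244.
Ideal 3:2 = 1.5000. |1.6244 − 1.5000| / 1.5000 ≈ 8.29% → 8.3%.

8.3%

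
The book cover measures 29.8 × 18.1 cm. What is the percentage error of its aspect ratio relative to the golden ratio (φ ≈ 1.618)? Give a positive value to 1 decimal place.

Ratio = 29.8 / 18.1 ≈ 1.6464.
Ideal golden ratio ≈ 1.6180. |1.6464 − 1.6180| / 1.6180 ≈ 1.76% → 1.8%.

1.8%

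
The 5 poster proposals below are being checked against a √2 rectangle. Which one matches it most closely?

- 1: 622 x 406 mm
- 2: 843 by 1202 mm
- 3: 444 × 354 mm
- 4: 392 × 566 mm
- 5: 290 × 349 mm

Ratios (long/short): 1 ≈ 1.532; 2 ≈ 1.426; 3 ≈ 1.254; 4 ≈ 1.444; 5 ≈ 1.203.
root-2 ≈ 1.414; option 2 is nearest (Δ 0.012).

2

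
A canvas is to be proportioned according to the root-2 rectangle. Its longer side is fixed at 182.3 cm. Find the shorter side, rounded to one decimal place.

root-2 ≈ 1.41421.
Shorter side = 182.3 ÷ 1.41421 ≈ 128.906 → 128.9 cm.

128.9 cm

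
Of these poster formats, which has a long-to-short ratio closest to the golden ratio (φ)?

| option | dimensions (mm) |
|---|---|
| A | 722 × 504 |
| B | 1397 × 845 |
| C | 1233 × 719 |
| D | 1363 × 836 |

D

Ratios (long/short): A ≈ 1.433; B ≈ 1.653; C ≈ 1.715; D ≈ 1.630.
golden ratio ≈ 1.618; option D is nearest (Δ 0.012).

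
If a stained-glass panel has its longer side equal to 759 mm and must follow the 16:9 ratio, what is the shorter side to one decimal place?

426.9 mm

16:9 ≈ 1.77778.
Shorter side = 759 ÷ 1.77778 ≈ 426.937 → 426.9 mm.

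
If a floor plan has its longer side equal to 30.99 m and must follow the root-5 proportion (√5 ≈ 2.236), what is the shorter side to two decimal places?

13.86 m

root-5 ≈ 2.23607.
Shorter side = 30.99 ÷ 2.23607 ≈ 13.8591 → 13.86 m.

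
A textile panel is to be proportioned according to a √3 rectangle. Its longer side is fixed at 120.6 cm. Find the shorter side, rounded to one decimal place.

root-3 ≈ 1.73205.
Shorter side = 120.6 ÷ 1.73205 ≈ 69.628 → 69.6 cm.

69.6 cm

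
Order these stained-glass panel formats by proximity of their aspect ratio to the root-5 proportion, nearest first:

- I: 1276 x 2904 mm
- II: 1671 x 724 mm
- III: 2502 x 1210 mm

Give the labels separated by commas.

I: 2904/1276 ≈ 2.276 → |2.276 − 2.236| = 0.040
II: 1671/724 ≈ 2.308 → |2.308 − 2.236| = 0.072
III: 2502/1210 ≈ 2.068 → |2.068 − 2.236| = 0.168

I, II, III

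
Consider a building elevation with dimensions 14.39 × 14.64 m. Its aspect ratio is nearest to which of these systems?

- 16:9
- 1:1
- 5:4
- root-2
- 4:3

14.64/14.39 ≈ 1.017. Nearest candidates are 1:1 (1.000, off by 0.017) and 5:4 (1.250, off by 0.233).

1:1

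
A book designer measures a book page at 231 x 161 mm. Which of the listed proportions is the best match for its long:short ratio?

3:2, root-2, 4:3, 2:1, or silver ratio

root-2

Ratio = 231 / 161 ≈ 1.435.
Distances: 3:2 1.500 (Δ 0.065); root-2 1.414 (Δ 0.021); 4:3 1.333 (Δ 0.102); 2:1 2.000 (Δ 0.565); silver ratio 2.414 (Δ 0.979).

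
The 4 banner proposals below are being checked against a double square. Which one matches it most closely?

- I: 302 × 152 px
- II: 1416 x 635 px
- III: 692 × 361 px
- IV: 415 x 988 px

Target 2:1 ≈ 2.000.
I: 1.987 (Δ0.013)  II: 2.230 (Δ0.230)  III: 1.917 (Δ0.083)  IV: 2.381 (Δ0.381)

I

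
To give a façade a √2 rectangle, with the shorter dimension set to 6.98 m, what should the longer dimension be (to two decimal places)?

root-2 ≈ 1.41421.
Longer side = 6.98 × 1.41421 ≈ 9.8712 → 9.87 m.

9.87 m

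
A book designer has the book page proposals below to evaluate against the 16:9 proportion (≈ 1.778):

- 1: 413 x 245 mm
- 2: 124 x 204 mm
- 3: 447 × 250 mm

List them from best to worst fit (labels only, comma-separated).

Ratios: 1 = 413 / 245 ≈ 1.686; 2 = 204 / 124 ≈ 1.645; 3 = 447 / 250 ≈ 1.788.
|Δ from 1.778|: 1 0.092; 2 0.133; 3 0.010.

3, 1, 2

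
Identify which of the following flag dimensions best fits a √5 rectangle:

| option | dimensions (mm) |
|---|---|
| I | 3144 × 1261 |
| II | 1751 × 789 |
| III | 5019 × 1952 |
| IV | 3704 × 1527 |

Ratios (long/short): I ≈ 2.493; II ≈ 2.219; III ≈ 2.571; IV ≈ 2.426.
root-5 ≈ 2.236; option II is nearest (Δ 0.017).

II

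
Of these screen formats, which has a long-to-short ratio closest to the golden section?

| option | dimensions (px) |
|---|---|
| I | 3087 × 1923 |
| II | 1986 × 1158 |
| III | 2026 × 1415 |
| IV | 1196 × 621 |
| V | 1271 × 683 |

Target golden ratio ≈ 1.618.
I: 1.605 (Δ0.013)  II: 1.715 (Δ0.097)  III: 1.432 (Δ0.186)  IV: 1.926 (Δ0.308)  V: 1.861 (Δ0.243)

I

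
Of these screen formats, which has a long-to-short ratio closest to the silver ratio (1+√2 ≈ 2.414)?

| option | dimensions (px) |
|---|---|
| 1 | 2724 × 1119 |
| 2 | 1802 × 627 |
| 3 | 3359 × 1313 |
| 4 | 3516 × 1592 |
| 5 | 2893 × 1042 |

Target silver ratio ≈ 2.414.
1: 2.434 (Δ0.020)  2: 2.874 (Δ0.460)  3: 2.558 (Δ0.144)  4: 2.209 (Δ0.205)  5: 2.776 (Δ0.362)

1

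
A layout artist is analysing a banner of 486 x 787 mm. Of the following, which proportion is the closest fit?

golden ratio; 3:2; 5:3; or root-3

787/486 ≈ 1.619. Nearest candidates are golden ratio (1.618, off by 0.001) and 5:3 (1.667, off by 0.048).

golden ratio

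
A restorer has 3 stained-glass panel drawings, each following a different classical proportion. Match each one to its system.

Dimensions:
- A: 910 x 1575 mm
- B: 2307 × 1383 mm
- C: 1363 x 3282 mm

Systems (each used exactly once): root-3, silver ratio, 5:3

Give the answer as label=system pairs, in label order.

Ratios: A ≈ 1.731; B ≈ 1.668; C ≈ 2.408.
Targets: root-3 ≈ 1.732; silver ratio ≈ 2.414; 5:3 ≈ 1.667.

A=root-3, B=5:3, C=silver ratio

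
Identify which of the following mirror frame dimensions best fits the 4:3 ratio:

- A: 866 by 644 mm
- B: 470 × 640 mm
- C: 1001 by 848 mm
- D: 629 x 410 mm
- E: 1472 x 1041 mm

Ratios (long/short): A ≈ 1.345; B ≈ 1.362; C ≈ 1.180; D ≈ 1.534; E ≈ 1.414.
4:3 ≈ 1.333; option A is nearest (Δ 0.012).

A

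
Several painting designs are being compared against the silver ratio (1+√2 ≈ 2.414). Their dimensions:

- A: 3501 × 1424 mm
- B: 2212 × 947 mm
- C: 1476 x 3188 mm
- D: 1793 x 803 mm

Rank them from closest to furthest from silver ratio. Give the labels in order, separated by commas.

A, B, D, C

A: 3501/1424 ≈ 2.459 → |2.459 − 2.414| = 0.045
B: 2212/947 ≈ 2.336 → |2.336 − 2.414| = 0.078
C: 3188/1476 ≈ 2.160 → |2.160 − 2.414| = 0.254
D: 1793/803 ≈ 2.233 → |2.233 − 2.414| = 0.181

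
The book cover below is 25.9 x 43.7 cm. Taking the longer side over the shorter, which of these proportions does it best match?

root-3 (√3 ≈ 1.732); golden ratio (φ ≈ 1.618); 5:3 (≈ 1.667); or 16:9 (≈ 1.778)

5:3

43.7/25.9 ≈ 1.687. Nearest candidates are 5:3 (1.667, off by 0.020) and root-3 (1.732, off by 0.045).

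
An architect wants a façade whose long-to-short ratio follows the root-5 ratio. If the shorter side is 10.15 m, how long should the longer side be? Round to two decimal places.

root-5 ≈ 2.23607.
Longer side = 10.15 × 2.23607 ≈ 22.6961 → 22.70 m.

22.70 m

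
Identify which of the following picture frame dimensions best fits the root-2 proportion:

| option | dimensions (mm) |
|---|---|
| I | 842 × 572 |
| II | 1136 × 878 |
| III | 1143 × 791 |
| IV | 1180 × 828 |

Ratios (long/short): I ≈ 1.472; II ≈ 1.294; III ≈ 1.445; IV ≈ 1.425.
root-2 ≈ 1.414; option IV is nearest (Δ 0.011).

IV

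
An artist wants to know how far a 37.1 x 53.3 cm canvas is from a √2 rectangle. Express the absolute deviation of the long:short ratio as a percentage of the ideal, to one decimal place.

1.6%

Ratio = 53.3 / 37.1 ≈ 1.4367.
Ideal root-2 ≈ 1.4142. |1.4367 − 1.4142| / 1.4142 ≈ 1.59% → 1.6%.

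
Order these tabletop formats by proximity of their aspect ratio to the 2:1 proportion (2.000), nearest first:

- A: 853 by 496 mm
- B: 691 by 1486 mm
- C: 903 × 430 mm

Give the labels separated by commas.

Ratios: A = 853 / 496 ≈ 1.720; B = 1486 / 691 ≈ 2.151; C = 903 / 430 ≈ 2.100.
|Δ from 2.000|: A 0.280; B 0.151; C 0.100.

C, B, A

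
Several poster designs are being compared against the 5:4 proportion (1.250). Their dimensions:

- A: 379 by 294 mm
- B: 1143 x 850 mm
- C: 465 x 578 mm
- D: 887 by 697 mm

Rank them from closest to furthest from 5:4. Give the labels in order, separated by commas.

C, D, A, B

A: 379/294 ≈ 1.289 → |1.289 − 1.250| = 0.039
B: 1143/850 ≈ 1.345 → |1.345 − 1.250| = 0.095
C: 578/465 ≈ 1.243 → |1.243 − 1.250| = 0.007
D: 887/697 ≈ 1.273 → |1.273 − 1.250| = 0.023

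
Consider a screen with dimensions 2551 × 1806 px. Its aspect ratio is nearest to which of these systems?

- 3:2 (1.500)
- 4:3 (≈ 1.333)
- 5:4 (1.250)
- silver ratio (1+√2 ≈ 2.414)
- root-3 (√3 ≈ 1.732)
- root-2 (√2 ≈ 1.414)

root-2

2551/1806 ≈ 1.413. Nearest candidates are root-2 (1.414, off by 0.001) and 4:3 (1.333, off by 0.080).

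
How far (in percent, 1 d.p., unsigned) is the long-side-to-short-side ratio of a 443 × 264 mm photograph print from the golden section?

Ratio = 443 / 264 ≈ 1.6780.
Ideal golden ratio ≈ 1.6180. |1.6780 − 1.6180| / 1.6180 ≈ 3.71% → 3.7%.

3.7%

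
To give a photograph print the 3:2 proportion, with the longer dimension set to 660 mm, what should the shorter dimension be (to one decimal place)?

3:2 = 1.50000.
Shorter side = 660 ÷ 1.50000 ≈ 440.000 → 440.0 mm.

440.0 mm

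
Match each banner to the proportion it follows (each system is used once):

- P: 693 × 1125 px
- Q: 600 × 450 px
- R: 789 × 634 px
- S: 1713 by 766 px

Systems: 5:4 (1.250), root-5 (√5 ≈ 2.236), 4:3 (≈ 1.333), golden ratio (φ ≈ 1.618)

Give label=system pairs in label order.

P=golden ratio, Q=4:3, R=5:4, S=root-5

P = 1125/693 ≈ 1.623 → golden ratio (1.618)
Q = 600/450 ≈ 1.333 → 4:3 (1.333)
R = 789/634 ≈ 1.244 → 5:4 (1.250)
S = 1713/766 ≈ 2.236 → root-5 (2.236)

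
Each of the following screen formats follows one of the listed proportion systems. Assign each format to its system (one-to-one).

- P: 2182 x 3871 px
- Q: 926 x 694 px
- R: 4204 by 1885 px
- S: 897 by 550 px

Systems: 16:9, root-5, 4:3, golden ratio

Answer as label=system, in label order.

P=16:9, Q=4:3, R=root-5, S=golden ratio

P = 3871/2182 ≈ 1.774 → 16:9 (1.778)
Q = 926/694 ≈ 1.334 → 4:3 (1.333)
R = 4204/1885 ≈ 2.230 → root-5 (2.236)
S = 897/550 ≈ 1.631 → golden ratio (1.618)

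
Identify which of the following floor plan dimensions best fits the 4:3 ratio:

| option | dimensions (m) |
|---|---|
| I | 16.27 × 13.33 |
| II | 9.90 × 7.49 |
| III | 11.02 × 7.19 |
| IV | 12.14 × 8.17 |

Ratios (long/short): I ≈ 1.221; II ≈ 1.322; III ≈ 1.533; IV ≈ 1.486.
4:3 ≈ 1.333; option II is nearest (Δ 0.011).

II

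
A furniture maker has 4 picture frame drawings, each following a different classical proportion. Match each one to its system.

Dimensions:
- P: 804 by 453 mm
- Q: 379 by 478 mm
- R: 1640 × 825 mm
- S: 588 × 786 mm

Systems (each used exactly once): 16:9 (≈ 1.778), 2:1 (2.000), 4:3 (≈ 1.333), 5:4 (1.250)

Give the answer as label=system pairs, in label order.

Ratios: P ≈ 1.775; Q ≈ 1.261; R ≈ 1.988; S ≈ 1.337.
Targets: 16:9 ≈ 1.778; 2:1 ≈ 2.000; 4:3 ≈ 1.333; 5:4 ≈ 1.250.

P=16:9, Q=5:4, R=2:1, S=4:3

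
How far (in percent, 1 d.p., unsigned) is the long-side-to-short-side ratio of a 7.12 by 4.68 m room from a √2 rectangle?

Ratio = 7.12 / 4.68 ≈ 1.5214.
Ideal root-2 ≈ 1.4142. |1.5214 − 1.4142| / 1.4142 ≈ 7.58% → 7.6%.

7.6%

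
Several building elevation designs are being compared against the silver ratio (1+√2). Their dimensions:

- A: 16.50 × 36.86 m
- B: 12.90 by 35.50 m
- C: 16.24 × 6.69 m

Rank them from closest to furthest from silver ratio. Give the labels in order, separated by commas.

Ratios: A = 36.86 / 16.50 ≈ 2.234; B = 35.50 / 12.90 ≈ 2.752; C = 16.24 / 6.69 ≈ 2.428.
|Δ from 2.414|: A 0.180; B 0.338; C 0.014.

C, A, B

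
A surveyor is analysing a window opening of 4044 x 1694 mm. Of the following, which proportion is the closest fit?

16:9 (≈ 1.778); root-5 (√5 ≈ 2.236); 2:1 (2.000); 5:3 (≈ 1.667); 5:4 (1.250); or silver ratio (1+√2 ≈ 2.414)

Ratio = 4044 / 1694 ≈ 2.387.
Distances: 16:9 1.778 (Δ 0.609); root-5 2.236 (Δ 0.151); 2:1 2.000 (Δ 0.387); 5:3 1.667 (Δ 0.720); 5:4 1.250 (Δ 1.137); silver ratio 2.414 (Δ 0.027).

silver ratio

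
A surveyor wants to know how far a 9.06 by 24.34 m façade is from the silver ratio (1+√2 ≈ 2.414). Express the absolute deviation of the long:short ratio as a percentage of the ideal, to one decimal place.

11.3%

Ratio = 24.34 / 9.06 ≈ 2.6865.
Ideal silver ratio ≈ 2.4142. |2.6865 − 2.4142| / 2.4142 ≈ 11.28% → 11.3%.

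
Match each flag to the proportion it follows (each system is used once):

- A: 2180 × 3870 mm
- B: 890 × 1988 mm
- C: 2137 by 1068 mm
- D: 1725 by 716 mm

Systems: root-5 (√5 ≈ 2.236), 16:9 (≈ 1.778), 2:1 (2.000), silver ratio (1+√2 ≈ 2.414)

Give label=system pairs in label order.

A = 3870/2180 ≈ 1.775 → 16:9 (1.778)
B = 1988/890 ≈ 2.234 → root-5 (2.236)
C = 2137/1068 ≈ 2.001 → 2:1 (2.000)
D = 1725/716 ≈ 2.409 → silver ratio (2.414)

A=16:9, B=root-5, C=2:1, D=silver ratio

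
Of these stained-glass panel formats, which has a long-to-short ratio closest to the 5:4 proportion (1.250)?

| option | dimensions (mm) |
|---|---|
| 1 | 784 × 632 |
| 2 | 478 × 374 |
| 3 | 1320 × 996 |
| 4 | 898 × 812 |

1

Target 5:4 ≈ 1.250.
1: 1.241 (Δ0.009)  2: 1.278 (Δ0.028)  3: 1.325 (Δ0.075)  4: 1.106 (Δ0.144)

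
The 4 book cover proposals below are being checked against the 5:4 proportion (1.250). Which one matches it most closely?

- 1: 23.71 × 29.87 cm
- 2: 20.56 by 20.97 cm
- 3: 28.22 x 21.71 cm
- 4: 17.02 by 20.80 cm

1

Target 5:4 ≈ 1.250.
1: 1.260 (Δ0.010)  2: 1.020 (Δ0.230)  3: 1.300 (Δ0.050)  4: 1.222 (Δ0.028)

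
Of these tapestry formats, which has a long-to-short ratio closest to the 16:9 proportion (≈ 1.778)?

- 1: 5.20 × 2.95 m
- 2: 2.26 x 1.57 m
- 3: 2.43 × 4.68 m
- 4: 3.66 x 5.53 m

1

Ratios (long/short): 1 ≈ 1.763; 2 ≈ 1.439; 3 ≈ 1.926; 4 ≈ 1.511.
16:9 ≈ 1.778; option 1 is nearest (Δ 0.015).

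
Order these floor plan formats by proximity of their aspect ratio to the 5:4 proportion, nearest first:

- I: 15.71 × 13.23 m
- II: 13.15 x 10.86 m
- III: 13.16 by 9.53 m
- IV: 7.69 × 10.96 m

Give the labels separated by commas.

Ratios: I = 15.71 / 13.23 ≈ 1.187; II = 13.15 / 10.86 ≈ 1.211; III = 13.16 / 9.53 ≈ 1.381; IV = 10.96 / 7.69 ≈ 1.425.
|Δ from 1.250|: I 0.063; II 0.039; III 0.131; IV 0.175.

II, I, III, IV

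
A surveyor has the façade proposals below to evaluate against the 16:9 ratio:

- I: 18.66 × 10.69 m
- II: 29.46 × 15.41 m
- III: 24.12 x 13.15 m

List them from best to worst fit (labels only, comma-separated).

I, III, II

I: 18.66/10.69 ≈ 1.746 → |1.746 − 1.778| = 0.032
II: 29.46/15.41 ≈ 1.912 → |1.912 − 1.778| = 0.134
III: 24.12/13.15 ≈ 1.834 → |1.834 − 1.778| = 0.056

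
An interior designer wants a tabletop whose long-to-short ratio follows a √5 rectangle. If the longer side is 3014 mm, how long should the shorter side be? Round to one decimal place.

root-5 ≈ 2.23607.
Shorter side = 3014 ÷ 2.23607 ≈ 1347.901 → 1347.9 mm.

1347.9 mm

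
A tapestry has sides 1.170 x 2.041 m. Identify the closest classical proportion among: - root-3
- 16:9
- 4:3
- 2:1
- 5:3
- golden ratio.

2.041/1.170 ≈ 1.744. Nearest candidates are root-3 (1.732, off by 0.012) and 16:9 (1.778, off by 0.034).

root-3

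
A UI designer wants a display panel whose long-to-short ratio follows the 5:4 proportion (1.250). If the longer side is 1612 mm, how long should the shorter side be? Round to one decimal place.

1289.6 mm

5:4 = 1.25000.
Shorter side = 1612 ÷ 1.25000 ≈ 1289.600 → 1289.6 mm.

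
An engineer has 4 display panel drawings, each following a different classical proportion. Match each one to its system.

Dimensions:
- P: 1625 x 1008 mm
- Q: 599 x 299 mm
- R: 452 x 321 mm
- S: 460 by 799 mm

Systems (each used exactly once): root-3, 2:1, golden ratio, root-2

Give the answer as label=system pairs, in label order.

P=golden ratio, Q=2:1, R=root-2, S=root-3

P = 1625/1008 ≈ 1.612 → golden ratio (1.618)
Q = 599/299 ≈ 2.003 → 2:1 (2.000)
R = 452/321 ≈ 1.408 → root-2 (1.414)
S = 799/460 ≈ 1.737 → root-3 (1.732)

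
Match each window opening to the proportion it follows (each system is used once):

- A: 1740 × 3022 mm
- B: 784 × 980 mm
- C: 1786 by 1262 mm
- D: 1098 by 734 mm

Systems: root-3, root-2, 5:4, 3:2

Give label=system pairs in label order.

A=root-3, B=5:4, C=root-2, D=3:2

A = 3022/1740 ≈ 1.737 → root-3 (1.732)
B = 980/784 ≈ 1.250 → 5:4 (1.250)
C = 1786/1262 ≈ 1.415 → root-2 (1.414)
D = 1098/734 ≈ 1.496 → 3:2 (1.500)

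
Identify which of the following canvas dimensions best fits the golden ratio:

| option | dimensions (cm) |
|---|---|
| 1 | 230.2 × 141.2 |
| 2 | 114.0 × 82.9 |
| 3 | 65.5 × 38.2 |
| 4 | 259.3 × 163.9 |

1

Target golden ratio ≈ 1.618.
1: 1.630 (Δ0.012)  2: 1.375 (Δ0.243)  3: 1.715 (Δ0.097)  4: 1.582 (Δ0.036)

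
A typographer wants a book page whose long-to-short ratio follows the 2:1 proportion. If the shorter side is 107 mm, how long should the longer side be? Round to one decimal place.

2:1 = 2.00000.
Longer side = 107 × 2.00000 ≈ 214.000 → 214.0 mm.

214.0 mm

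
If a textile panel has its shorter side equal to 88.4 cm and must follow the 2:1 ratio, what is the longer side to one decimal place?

2:1 = 2.00000.
Longer side = 88.4 × 2.00000 ≈ 176.800 → 176.8 cm.

176.8 cm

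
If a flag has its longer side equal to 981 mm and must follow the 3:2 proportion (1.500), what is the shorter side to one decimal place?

3:2 = 1.50000.
Shorter side = 981 ÷ 1.50000 ≈ 654.000 → 654.0 mm.

654.0 mm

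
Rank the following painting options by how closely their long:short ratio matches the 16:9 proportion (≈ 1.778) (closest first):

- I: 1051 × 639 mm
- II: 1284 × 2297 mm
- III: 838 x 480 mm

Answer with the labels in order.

II, III, I

I: 1051/639 ≈ 1.645 → |1.645 − 1.778| = 0.133
II: 2297/1284 ≈ 1.789 → |1.789 − 1.778| = 0.011
III: 838/480 ≈ 1.746 → |1.746 − 1.778| = 0.032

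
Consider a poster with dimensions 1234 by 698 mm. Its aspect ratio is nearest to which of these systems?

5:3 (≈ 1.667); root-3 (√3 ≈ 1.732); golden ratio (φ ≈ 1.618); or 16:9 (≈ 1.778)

Ratio = 1234 / 698 ≈ 1.768.
Distances: 5:3 1.667 (Δ 0.101); root-3 1.732 (Δ 0.036); golden ratio 1.618 (Δ 0.150); 16:9 1.778 (Δ 0.010).

16:9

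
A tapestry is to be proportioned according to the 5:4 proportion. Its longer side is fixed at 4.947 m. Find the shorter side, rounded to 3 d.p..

3.958 m

5:4 = 1.25000.
Shorter side = 4.947 ÷ 1.25000 ≈ 3.95760 → 3.958 m.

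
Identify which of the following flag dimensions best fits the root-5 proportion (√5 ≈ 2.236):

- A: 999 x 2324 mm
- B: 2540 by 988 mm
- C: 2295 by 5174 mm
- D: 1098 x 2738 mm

C

Target root-5 ≈ 2.236.
A: 2.326 (Δ0.090)  B: 2.571 (Δ0.335)  C: 2.254 (Δ0.018)  D: 2.494 (Δ0.258)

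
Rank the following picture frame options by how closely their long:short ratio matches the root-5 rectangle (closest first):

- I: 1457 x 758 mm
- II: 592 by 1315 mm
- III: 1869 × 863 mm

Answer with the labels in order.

I: 1457/758 ≈ 1.922 → |1.922 − 2.236| = 0.314
II: 1315/592 ≈ 2.221 → |2.221 − 2.236| = 0.015
III: 1869/863 ≈ 2.166 → |2.166 − 2.236| = 0.070

II, III, I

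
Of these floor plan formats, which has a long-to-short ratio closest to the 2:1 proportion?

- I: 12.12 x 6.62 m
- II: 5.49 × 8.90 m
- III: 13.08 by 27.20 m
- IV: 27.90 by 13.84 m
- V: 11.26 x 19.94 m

IV

Target 2:1 ≈ 2.000.
I: 1.831 (Δ0.169)  II: 1.621 (Δ0.379)  III: 2.080 (Δ0.080)  IV: 2.016 (Δ0.016)  V: 1.771 (Δ0.229)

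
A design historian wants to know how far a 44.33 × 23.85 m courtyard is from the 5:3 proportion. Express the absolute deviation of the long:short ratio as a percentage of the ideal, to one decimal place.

11.5%

Ratio = 44.33 / 23.85 ≈ 1.8587.
Ideal 5:3 ≈ 1.6667. |1.8587 − 1.6667| / 1.6667 ≈ 11.52% → 11.5%.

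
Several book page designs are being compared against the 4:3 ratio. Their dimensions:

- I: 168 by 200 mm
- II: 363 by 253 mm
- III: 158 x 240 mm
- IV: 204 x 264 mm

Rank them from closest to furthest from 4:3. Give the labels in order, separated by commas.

IV, II, I, III

I: 200/168 ≈ 1.190 → |1.190 − 1.333| = 0.143
II: 363/253 ≈ 1.435 → |1.435 − 1.333| = 0.102
III: 240/158 ≈ 1.519 → |1.519 − 1.333| = 0.186
IV: 264/204 ≈ 1.294 → |1.294 − 1.333| = 0.039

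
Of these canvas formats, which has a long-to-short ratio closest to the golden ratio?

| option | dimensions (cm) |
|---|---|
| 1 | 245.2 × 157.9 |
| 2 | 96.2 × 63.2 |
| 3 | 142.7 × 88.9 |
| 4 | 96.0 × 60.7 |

Target golden ratio ≈ 1.618.
1: 1.553 (Δ0.065)  2: 1.522 (Δ0.096)  3: 1.605 (Δ0.013)  4: 1.582 (Δ0.036)

3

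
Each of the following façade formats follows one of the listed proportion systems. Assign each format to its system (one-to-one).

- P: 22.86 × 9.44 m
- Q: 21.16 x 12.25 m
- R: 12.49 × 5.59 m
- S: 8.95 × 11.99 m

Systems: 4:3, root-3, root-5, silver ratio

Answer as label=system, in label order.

P = 22.86/9.44 ≈ 2.422 → silver ratio (2.414)
Q = 21.16/12.25 ≈ 1.727 → root-3 (1.732)
R = 12.49/5.59 ≈ 2.234 → root-5 (2.236)
S = 11.99/8.95 ≈ 1.340 → 4:3 (1.333)

P=silver ratio, Q=root-3, R=root-5, S=4:3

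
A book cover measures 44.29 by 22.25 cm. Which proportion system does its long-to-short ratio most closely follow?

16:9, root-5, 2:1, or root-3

2:1

Ratio = 44.29 / 22.25 ≈ 1.991.
Distances: 16:9 1.778 (Δ 0.213); root-5 2.236 (Δ 0.245); 2:1 2.000 (Δ 0.009); root-3 1.732 (Δ 0.259).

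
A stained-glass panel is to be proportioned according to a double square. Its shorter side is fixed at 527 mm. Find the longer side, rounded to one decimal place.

1054.0 mm

2:1 = 2.00000.
Longer side = 527 × 2.00000 ≈ 1054.000 → 1054.0 mm.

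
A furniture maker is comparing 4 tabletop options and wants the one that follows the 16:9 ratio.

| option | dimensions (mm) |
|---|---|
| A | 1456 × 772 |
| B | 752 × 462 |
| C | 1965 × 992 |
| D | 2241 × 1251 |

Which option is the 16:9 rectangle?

D

Ratios (long/short): A ≈ 1.886; B ≈ 1.628; C ≈ 1.981; D ≈ 1.791.
16:9 ≈ 1.778; option D is nearest (Δ 0.013).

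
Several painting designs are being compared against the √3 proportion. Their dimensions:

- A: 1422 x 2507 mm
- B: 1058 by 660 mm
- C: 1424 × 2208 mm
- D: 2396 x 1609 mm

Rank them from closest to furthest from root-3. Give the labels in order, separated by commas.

Ratios: A = 2507 / 1422 ≈ 1.763; B = 1058 / 660 ≈ 1.603; C = 2208 / 1424 ≈ 1.551; D = 2396 / 1609 ≈ 1.489.
|Δ from 1.732|: A 0.031; B 0.129; C 0.181; D 0.243.

A, B, C, D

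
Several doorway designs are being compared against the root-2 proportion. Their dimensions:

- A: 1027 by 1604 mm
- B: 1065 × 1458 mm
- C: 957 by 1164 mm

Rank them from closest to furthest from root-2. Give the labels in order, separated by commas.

A: 1604/1027 ≈ 1.562 → |1.562 − 1.414| = 0.148
B: 1458/1065 ≈ 1.369 → |1.369 − 1.414| = 0.045
C: 1164/957 ≈ 1.216 → |1.216 − 1.414| = 0.198

B, A, C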